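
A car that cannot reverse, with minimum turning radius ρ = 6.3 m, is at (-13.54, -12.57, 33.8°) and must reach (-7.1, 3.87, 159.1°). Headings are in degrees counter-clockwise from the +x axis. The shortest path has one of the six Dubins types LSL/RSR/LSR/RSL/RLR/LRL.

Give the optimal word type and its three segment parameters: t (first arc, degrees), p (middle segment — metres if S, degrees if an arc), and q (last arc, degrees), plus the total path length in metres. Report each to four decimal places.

LSL: t = 0.8472°, p = 9.3564 m, q = 124.4528°, L = 23.1339 m

Let ψ = atan2(Δy, Δx) = atan2(16.44, 6.44) = 68.6084° be the start→goal bearing.
Normalize: d = |goal − start| / ρ = 17.656364/6.3 = 2.802598, α = (θ_start − ψ) mod 360° = 325.1916° = 5.675665 rad, β = (θ_goal − ψ) mod 360° = 90.4916° = 1.579377 rad.
Common terms: sin α = -0.570833, cos α = 0.821066, sin β = 0.999963, cos β = -0.008581, cos(α−β) = -0.577858, d² = 7.854553. Work in radians in the unit-radius frame; every candidate has L = ρ·(t + p + q).
LSL: p² = 2 + d² − 2cos(α−β) + 2d(sin α − sin β) = 2.205647; p = √p² = 1.485142; φ = atan2(cos β − cos α, d + sin α − sin β) = -0.592734 rad; t = (φ − α) mod 2π = 0.014786 rad, q = (β − φ) mod 2π = 2.172112 rad → L = 6.3·(0.014786 + 1.485142 + 2.172112) = 6.3·3.672040 = 23.133850 m
RSR: p² = 2 + d² − 2cos(α−β) + 2d(sin β − sin α) = 19.814889; p = √p² = 4.451392; φ = atan2(cos α − cos β, d − sin α + sin β) = 0.187475 rad; t = (α − φ) mod 2π = 5.488189 rad, q = (φ − β) mod 2π = 4.891284 rad → L = 6.3·(5.488189 + 4.451392 + 4.891284) = 6.3·14.830865 = 93.434448 m
LSR: p² = d² − 2 + 2cos(α−β) + 2d(sin α + sin β) = 7.104194; p = √p² = 2.665369; φ = atan2(−cos α − cos β, d + sin α + sin β) − atan2(−2, p) = 0.397430 rad; t = (φ − α) mod 2π = 1.004951 rad, q = (φ − β) mod 2π = 5.101239 rad → L = 6.3·(1.004951 + 2.665369 + 5.101239) = 6.3·8.771559 = 55.260820 m
RSL: p² = d² − 2 + 2cos(α−β) − 2d(sin α + sin β) = 2.293481; p = √p² = 1.514424; φ = atan2(cos α + cos β, d − sin α − sin β) − atan2(2, p) = -0.592879 rad; t = (α − φ) mod 2π = 6.268544 rad, q = (β − φ) mod 2π = 2.172256 rad → L = 6.3·(6.268544 + 1.514424 + 2.172256) = 6.3·9.955224 = 62.717911 m
RLR: c = (6 − d² + 2cos(α−β) + 2d(sin α − sin β))/8 = -1.476861, |c| > 1 → infeasible
LRL: c = (6 − d² + 2cos(α−β) − 2d(sin α − sin β))/8 = 0.724294; p = 2π − arccos c = 5.522399 rad; φ = atan2(cos β − cos α, d + sin α − sin β) = -0.592734 rad; t = (φ − α + p/2) mod 2π = 2.775985 rad, q = (β − α − t + p) mod 2π = 4.933311 rad → L = 6.3·(2.775985 + 5.522399 + 4.933311) = 6.3·13.231696 = 83.359682 m
Shortest: LSL with L = 23.133850 m ≈ 23.1339 m
Convert LSL to answer units (arcs ×180/π): t = 0.014786·180/π = 0.8472°, p = ρ·p = 6.3·1.485142 = 9.3564 m, q = 2.172112·180/π = 124.4528°, L = 23.1339 m.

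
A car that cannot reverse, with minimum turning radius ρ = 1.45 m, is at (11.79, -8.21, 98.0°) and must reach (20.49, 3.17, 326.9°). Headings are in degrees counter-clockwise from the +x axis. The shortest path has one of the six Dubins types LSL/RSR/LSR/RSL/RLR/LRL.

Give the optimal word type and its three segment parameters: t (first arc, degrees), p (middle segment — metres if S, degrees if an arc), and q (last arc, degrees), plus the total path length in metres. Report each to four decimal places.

Let ψ = atan2(Δy, Δx) = atan2(11.38, 8.70) = 52.6021° be the start→goal bearing.
Normalize: d = |goal − start| / ρ = 14.324608/1.45 = 9.879040, α = (θ_start − ψ) mod 360° = 45.3979° = 0.792342 rad, β = (θ_goal − ψ) mod 360° = 274.2979° = 4.787401 rad.
Common terms: sin α = 0.712000, cos α = 0.702179, sin β = -0.997188, cos β = 0.074942, cos(α−β) = -0.657375, d² = 97.595434. Work in radians in the unit-radius frame; every candidate has L = ρ·(t + p + q).
LSL: p² = 2 + d² − 2cos(α−β) + 2d(sin α − sin β) = 134.680458; p = √p² = 11.605191; φ = atan2(cos β − cos α, d + sin α − sin β) = -0.054074 rad; t = (φ − α) mod 2π = 5.436768 rad, q = (β − φ) mod 2π = 4.841476 rad → L = 1.45·(5.436768 + 11.605191 + 4.841476) = 1.45·21.883435 = 31.730981 m
RSR: p² = 2 + d² − 2cos(α−β) + 2d(sin β − sin α) = 67.139911; p = √p² = 8.193895; φ = atan2(cos α − cos β, d − sin α + sin β) = 0.076624 rad; t = (α − φ) mod 2π = 0.715718 rad, q = (φ − β) mod 2π = 1.572408 rad → L = 1.45·(0.715718 + 8.193895 + 1.572408) = 1.45·10.482021 = 15.198931 m
LSR: p² = d² − 2 + 2cos(α−β) + 2d(sin α + sin β) = 88.645919; p = √p² = 9.415196; φ = atan2(−cos α − cos β, d + sin α + sin β) − atan2(−2, p) = 0.128486 rad; t = (φ − α) mod 2π = 5.619329 rad, q = (φ − β) mod 2π = 1.624270 rad → L = 1.45·(5.619329 + 9.415196 + 1.624270) = 1.45·16.658795 = 24.155252 m
RSL: p² = d² − 2 + 2cos(α−β) − 2d(sin α + sin β) = 99.915448; p = √p² = 9.995771; φ = atan2(cos α + cos β, d − sin α − sin β) − atan2(2, p) = -0.121169 rad; t = (α − φ) mod 2π = 0.913511 rad, q = (β − φ) mod 2π = 4.908570 rad → L = 1.45·(0.913511 + 9.995771 + 4.908570) = 1.45·15.817853 = 22.935887 m
RLR: c = (6 − d² + 2cos(α−β) + 2d(sin α − sin β))/8 = -7.392489, |c| > 1 → infeasible
LRL: c = (6 − d² + 2cos(α−β) − 2d(sin α − sin β))/8 = -15.835057, |c| > 1 → infeasible
Shortest: RSR with L = 15.198931 m ≈ 15.1989 m
Convert RSR to answer units (arcs ×180/π): t = 0.715718·180/π = 41.0076°, p = ρ·p = 1.45·8.193895 = 11.8811 m, q = 1.572408·180/π = 90.0924°, L = 15.1989 m.

RSR: t = 41.0076°, p = 11.8811 m, q = 90.0924°, L = 15.1989 m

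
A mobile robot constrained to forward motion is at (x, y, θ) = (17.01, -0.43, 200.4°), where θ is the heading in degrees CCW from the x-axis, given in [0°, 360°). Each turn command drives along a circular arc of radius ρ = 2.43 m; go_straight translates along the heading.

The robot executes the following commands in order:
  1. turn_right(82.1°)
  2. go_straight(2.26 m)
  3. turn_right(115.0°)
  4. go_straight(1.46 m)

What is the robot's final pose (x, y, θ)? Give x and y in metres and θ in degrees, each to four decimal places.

(16.4092, 6.3475, 3.3000°)

set_pose: (x, y, θ) = (17.0100, -0.4300, 200.4000°), ρ = 2.43
turn_right(82.1°): centre at ρ to the right, rotate −82.1° → (14.0234, 0.6956, 118.3000°)
go_straight(2.26): x += 2.26·cos θ, y += 2.26·sin θ → (12.9520, 2.6854, 118.3000°)
turn_right(115.0°): centre at ρ to the right, rotate −115.0° → (14.9516, 6.2634, 3.3000°)
go_straight(1.46): x += 1.46·cos θ, y += 1.46·sin θ → (16.4092, 6.3475, 3.3000°)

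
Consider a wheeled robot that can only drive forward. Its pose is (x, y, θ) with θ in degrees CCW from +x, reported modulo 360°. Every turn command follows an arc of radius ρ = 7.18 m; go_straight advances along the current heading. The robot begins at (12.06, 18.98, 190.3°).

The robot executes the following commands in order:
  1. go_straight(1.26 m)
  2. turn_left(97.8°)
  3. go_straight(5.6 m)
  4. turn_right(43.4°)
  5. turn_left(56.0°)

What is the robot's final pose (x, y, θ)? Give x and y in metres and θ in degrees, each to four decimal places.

(7.0034, -7.8963, 300.7000°)

set_pose: (x, y, θ) = (12.0600, 18.9800, 190.3000°), ρ = 7.18
go_straight(1.26): x += 1.26·cos θ, y += 1.26·sin θ → (10.8203, 18.7547, 190.3000°)
turn_left(97.8°): centre at ρ to the left, rotate +97.8° → (5.2794, 9.4598, 288.1000°)
go_straight(5.6): x += 5.6·cos θ, y += 5.6·sin θ → (7.0192, 4.1369, 288.1000°)
turn_right(43.4°): centre at ρ to the right, rotate −43.4° → (6.6858, -1.1622, 244.7000°)
turn_left(56.0°): centre at ρ to the left, rotate +56.0° → (7.0034, -7.8963, 300.7000°)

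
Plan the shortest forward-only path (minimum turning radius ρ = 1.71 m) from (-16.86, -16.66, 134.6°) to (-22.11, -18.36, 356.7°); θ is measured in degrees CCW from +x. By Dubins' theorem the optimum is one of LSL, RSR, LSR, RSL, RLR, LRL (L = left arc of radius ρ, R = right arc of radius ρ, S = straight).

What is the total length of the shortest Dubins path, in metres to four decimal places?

10.7439 m

Let ψ = atan2(Δy, Δx) = atan2(-1.70, -5.25) = -162.0576° be the start→goal bearing.
Normalize: d = |goal − start| / ρ = 5.518378/1.71 = 3.227122, α = (θ_start − ψ) mod 360° = 296.6576° = 5.177651 rad, β = (θ_goal − ψ) mod 360° = 158.7576° = 2.770842 rad.
Common terms: sin α = -0.893704, cos α = 0.448657, sin β = 0.362315, cos β = -0.932056, cos(α−β) = -0.741976, d² = 10.414316. Work in radians in the unit-radius frame; every candidate has L = ρ·(t + p + q).
LSL: p² = 2 + d² − 2cos(α−β) + 2d(sin α − sin β) = 5.791613; p = √p² = 2.406577; φ = atan2(cos β − cos α, d + sin α − sin β) = -0.611046 rad; t = (φ − α) mod 2π = 0.494488 rad, q = (β − φ) mod 2π = 3.381888 rad → L = 1.71·(0.494488 + 2.406577 + 3.381888) = 1.71·6.282953 = 10.743850 m
RSR: p² = 2 + d² − 2cos(α−β) + 2d(sin β − sin α) = 22.004921; p = √p² = 4.690940; φ = atan2(cos α − cos β, d − sin α + sin β) = 0.298761 rad; t = (α − φ) mod 2π = 4.878890 rad, q = (φ − β) mod 2π = 3.811104 rad → L = 1.71·(4.878890 + 4.690940 + 3.811104) = 1.71·13.380935 = 22.881398 m
LSR: p² = d² − 2 + 2cos(α−β) + 2d(sin α + sin β) = 3.500651; p = √p² = 1.871003; φ = atan2(−cos α − cos β, d + sin α + sin β) − atan2(−2, p) = 0.996144 rad; t = (φ − α) mod 2π = 2.101678 rad, q = (φ − β) mod 2π = 4.508487 rad → L = 1.71·(2.101678 + 1.871003 + 4.508487) = 1.71·8.481168 = 14.502797 m
RSL: p² = d² − 2 + 2cos(α−β) − 2d(sin α + sin β) = 10.360077; p = √p² = 3.218707; φ = atan2(cos α + cos β, d − sin α − sin β) − atan2(2, p) = -0.683895 rad; t = (α − φ) mod 2π = 5.861546 rad, q = (β − φ) mod 2π = 3.454737 rad → L = 1.71·(5.861546 + 3.218707 + 3.454737) = 1.71·12.534991 = 21.434834 m
RLR: c = (6 − d² + 2cos(α−β) + 2d(sin α − sin β))/8 = -1.750615, |c| > 1 → infeasible
LRL: c = (6 − d² + 2cos(α−β) − 2d(sin α − sin β))/8 = 0.276048; p = 2π − arccos c = 4.992069 rad; φ = atan2(cos β − cos α, d + sin α − sin β) = -0.611046 rad; t = (φ − α + p/2) mod 2π = 2.990523 rad, q = (β − α − t + p) mod 2π = 5.877923 rad → L = 1.71·(2.990523 + 4.992069 + 5.877923) = 1.71·13.860515 = 23.701480 m
Shortest: LSL with L = 10.743850 m ≈ 10.7439 m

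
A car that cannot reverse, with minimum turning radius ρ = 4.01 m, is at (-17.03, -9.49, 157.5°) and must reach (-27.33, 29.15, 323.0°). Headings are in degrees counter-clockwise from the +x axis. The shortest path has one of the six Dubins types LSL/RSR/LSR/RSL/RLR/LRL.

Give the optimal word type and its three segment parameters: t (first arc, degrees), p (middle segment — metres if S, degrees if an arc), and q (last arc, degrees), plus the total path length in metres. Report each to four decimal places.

Let ψ = atan2(Δy, Δx) = atan2(38.64, -10.30) = 104.9259° be the start→goal bearing.
Normalize: d = |goal − start| / ρ = 39.989244/4.01 = 9.972380, α = (θ_start − ψ) mod 360° = 52.5741° = 0.917592 rad, β = (θ_goal − ψ) mod 360° = 218.0741° = 3.806111 rad.
Common terms: sin α = 0.794140, cos α = 0.607735, sin β = -0.616680, cos β = -0.787214, cos(α−β) = -0.968148, d² = 99.448362. Work in radians in the unit-radius frame; every candidate has L = ρ·(t + p + q).
LSL: p² = 2 + d² − 2cos(α−β) + 2d(sin α − sin β) = 131.523134; p = √p² = 11.468354; φ = atan2(cos β − cos α, d + sin α − sin β) = -0.121937 rad; t = (φ − α) mod 2π = 5.243657 rad, q = (β − φ) mod 2π = 3.928048 rad → L = 4.01·(5.243657 + 11.468354 + 3.928048) = 4.01·20.640059 = 82.766636 m
RSR: p² = 2 + d² − 2cos(α−β) + 2d(sin β − sin α) = 75.246180; p = √p² = 8.674456; φ = atan2(cos α − cos β, d − sin α + sin β) = 0.161512 rad; t = (α − φ) mod 2π = 0.756079 rad, q = (φ − β) mod 2π = 2.638586 rad → L = 4.01·(0.756079 + 8.674456 + 2.638586) = 4.01·12.069121 = 48.397175 m
LSR: p² = d² − 2 + 2cos(α−β) + 2d(sin α + sin β) = 99.051460; p = √p² = 9.952460; φ = atan2(−cos α − cos β, d + sin α + sin β) − atan2(−2, p) = 0.215995 rad; t = (φ − α) mod 2π = 5.581589 rad, q = (φ − β) mod 2π = 2.693069 rad → L = 4.01·(5.581589 + 9.952460 + 2.693069) = 4.01·18.227118 = 73.090743 m
RSL: p² = d² − 2 + 2cos(α−β) − 2d(sin α + sin β) = 91.972673; p = √p² = 9.590238; φ = atan2(cos α + cos β, d − sin α − sin β) − atan2(2, p) = -0.223920 rad; t = (α − φ) mod 2π = 1.141512 rad, q = (β − φ) mod 2π = 4.030032 rad → L = 4.01·(1.141512 + 9.590238 + 4.030032) = 4.01·14.761782 = 59.194745 m
RLR: c = (6 − d² + 2cos(α−β) + 2d(sin α − sin β))/8 = -8.405772, |c| > 1 → infeasible
LRL: c = (6 − d² + 2cos(α−β) − 2d(sin α − sin β))/8 = -15.440392, |c| > 1 → infeasible
Shortest: RSR with L = 48.397175 m ≈ 48.3972 m
Convert RSR to answer units (arcs ×180/π): t = 0.756079·180/π = 43.3201°, p = ρ·p = 4.01·8.674456 = 34.7846 m, q = 2.638586·180/π = 151.1799°, L = 48.3972 m.

RSR: t = 43.3201°, p = 34.7846 m, q = 151.1799°, L = 48.3972 m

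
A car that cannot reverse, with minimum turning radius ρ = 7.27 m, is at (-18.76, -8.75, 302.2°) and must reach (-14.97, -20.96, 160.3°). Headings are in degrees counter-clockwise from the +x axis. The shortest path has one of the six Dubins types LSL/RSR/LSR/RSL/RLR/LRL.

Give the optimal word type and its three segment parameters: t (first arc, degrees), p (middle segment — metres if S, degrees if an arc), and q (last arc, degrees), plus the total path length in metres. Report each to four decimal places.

LRL: t = 82.2737°, p = 252.6551°, q = 28.4814°, L = 46.1115 m

Let ψ = atan2(Δy, Δx) = atan2(-12.21, 3.79) = -72.7556° be the start→goal bearing.
Normalize: d = |goal − start| / ρ = 12.784686/7.27 = 1.758554, α = (θ_start − ψ) mod 360° = 14.9556° = 0.261024 rad, β = (θ_goal − ψ) mod 360° = 233.0556° = 4.067587 rad.
Common terms: sin α = 0.258070, cos α = 0.966126, sin β = -0.799219, cos β = -0.601040, cos(α−β) = -0.786935, d² = 3.092511. Work in radians in the unit-radius frame; every candidate has L = ρ·(t + p + q).
LSL: p² = 2 + d² − 2cos(α−β) + 2d(sin α − sin β) = 10.384982; p = √p² = 3.222574; φ = atan2(cos β − cos α, d + sin α − sin β) = -0.507860 rad; t = (φ − α) mod 2π = 5.514301 rad, q = (β − φ) mod 2π = 4.575448 rad → L = 7.27·(5.514301 + 3.222574 + 4.575448) = 7.27·13.312322 = 96.780582 m
RSR: p² = 2 + d² − 2cos(α−β) + 2d(sin β − sin α) = 2.947781; p = √p² = 1.716910; φ = atan2(cos α − cos β, d − sin α + sin β) = 1.150046 rad; t = (α − φ) mod 2π = 5.394164 rad, q = (φ − β) mod 2π = 3.365644 rad → L = 7.27·(5.394164 + 1.716910 + 3.365644) = 7.27·10.476718 = 76.165739 m
LSR: p² = d² − 2 + 2cos(α−β) + 2d(sin α + sin β) = -2.384637 < 0 → infeasible
RSL: p² = d² − 2 + 2cos(α−β) − 2d(sin α + sin β) = 1.421920; p = √p² = 1.192443; φ = atan2(cos α + cos β, d − sin α − sin β) − atan2(2, p) = -0.875720 rad; t = (α − φ) mod 2π = 1.136744 rad, q = (β − φ) mod 2π = 4.943307 rad → L = 7.27·(1.136744 + 1.192443 + 4.943307) = 7.27·7.272494 = 52.871035 m
RLR: c = (6 − d² + 2cos(α−β) + 2d(sin α − sin β))/8 = 0.631527; p = 2π − arccos c = 5.395910 rad; φ = atan2(cos α − cos β, d − sin α + sin β) = 1.150046 rad; t = (α − φ + p/2) mod 2π = 1.808934 rad, q = (α − β − t + p) mod 2π = 6.063599 rad → L = 7.27·(1.808934 + 5.395910 + 6.063599) = 7.27·13.268443 = 96.461582 m
LRL: c = (6 − d² + 2cos(α−β) − 2d(sin α − sin β))/8 = -0.298123; p = 2π − arccos c = 4.409664 rad; φ = atan2(cos β − cos α, d + sin α − sin β) = -0.507860 rad; t = (φ − α + p/2) mod 2π = 1.435947 rad, q = (β − α − t + p) mod 2π = 0.497094 rad → L = 7.27·(1.435947 + 4.409664 + 0.497094) = 7.27·6.342705 = 46.111466 m
Shortest: LRL with L = 46.111466 m ≈ 46.1115 m
Convert LRL to answer units (arcs ×180/π): t = 1.435947·180/π = 82.2737°, p = 4.409664·180/π = 252.6551°, q = 0.497094·180/π = 28.4814°, L = 46.1115 m.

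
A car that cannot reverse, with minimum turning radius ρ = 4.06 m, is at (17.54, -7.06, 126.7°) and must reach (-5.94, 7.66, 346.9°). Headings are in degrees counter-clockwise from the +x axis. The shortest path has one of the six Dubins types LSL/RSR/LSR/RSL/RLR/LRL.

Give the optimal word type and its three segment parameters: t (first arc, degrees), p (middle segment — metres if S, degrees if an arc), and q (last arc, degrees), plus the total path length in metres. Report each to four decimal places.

Let ψ = atan2(Δy, Δx) = atan2(14.72, -23.48) = 147.9157° be the start→goal bearing.
Normalize: d = |goal − start| / ρ = 27.712611/4.06 = 6.825766, α = (θ_start − ψ) mod 360° = 338.7843° = 5.912901 rad, β = (θ_goal − ψ) mod 360° = 198.9843° = 3.472931 rad.
Common terms: sin α = -0.361880, cos α = 0.932225, sin β = -0.325309, cos β = -0.945608, cos(α−β) = -0.763796, d² = 46.591084. Work in radians in the unit-radius frame; every candidate has L = ρ·(t + p + q).
LSL: p² = 2 + d² − 2cos(α−β) + 2d(sin α − sin β) = 49.619417; p = √p² = 7.044105; φ = atan2(cos β − cos α, d + sin α − sin β) = -0.269845 rad; t = (φ − α) mod 2π = 0.100439 rad, q = (β − φ) mod 2π = 3.742776 rad → L = 4.06·(0.100439 + 7.044105 + 3.742776) = 4.06·10.887320 = 44.202520 m
RSR: p² = 2 + d² − 2cos(α−β) + 2d(sin β − sin α) = 50.617936; p = √p² = 7.114628; φ = atan2(cos α − cos β, d − sin α + sin β) = 0.267104 rad; t = (α − φ) mod 2π = 5.645797 rad, q = (φ − β) mod 2π = 3.077359 rad → L = 4.06·(5.645797 + 7.114628 + 3.077359) = 4.06·15.837784 = 64.301403 m
LSR: p² = d² − 2 + 2cos(α−β) + 2d(sin α + sin β) = 33.682308; p = √p² = 5.803646; φ = atan2(−cos α − cos β, d + sin α + sin β) − atan2(−2, p) = 0.334046 rad; t = (φ − α) mod 2π = 0.704330 rad, q = (φ − β) mod 2π = 3.144301 rad → L = 4.06·(0.704330 + 5.803646 + 3.144301) = 4.06·9.652277 = 39.188244 m
RSL: p² = d² − 2 + 2cos(α−β) − 2d(sin α + sin β) = 52.444676; p = √p² = 7.241870; φ = atan2(cos α + cos β, d − sin α − sin β) − atan2(2, p) = -0.271237 rad; t = (α − φ) mod 2π = 6.184138 rad, q = (β − φ) mod 2π = 3.744167 rad → L = 4.06·(6.184138 + 7.241870 + 3.744167) = 4.06·17.170175 = 69.710910 m
RLR: c = (6 − d² + 2cos(α−β) + 2d(sin α − sin β))/8 = -5.327242, |c| > 1 → infeasible
LRL: c = (6 − d² + 2cos(α−β) − 2d(sin α − sin β))/8 = -5.202427, |c| > 1 → infeasible
Shortest: LSR with L = 39.188244 m ≈ 39.1882 m
Convert LSR to answer units (arcs ×180/π): t = 0.704330·180/π = 40.3551°, p = ρ·p = 4.06·5.803646 = 23.5628 m, q = 3.144301·180/π = 180.1551°, L = 39.1882 m.

LSR: t = 40.3551°, p = 23.5628 m, q = 180.1551°, L = 39.1882 m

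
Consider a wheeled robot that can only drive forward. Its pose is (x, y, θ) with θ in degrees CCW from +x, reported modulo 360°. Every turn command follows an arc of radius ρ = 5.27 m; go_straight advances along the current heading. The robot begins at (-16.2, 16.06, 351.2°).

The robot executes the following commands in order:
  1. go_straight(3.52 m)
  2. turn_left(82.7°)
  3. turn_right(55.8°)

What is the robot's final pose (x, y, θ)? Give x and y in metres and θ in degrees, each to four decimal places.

(-3.4259, 22.8158, 18.1000°)

set_pose: (x, y, θ) = (-16.2000, 16.0600, 351.2000°), ρ = 5.27
go_straight(3.52): x += 3.52·cos θ, y += 3.52·sin θ → (-12.7214, 15.5215, 351.2000°)
turn_left(82.7°): centre at ρ to the left, rotate +82.7° → (-6.8519, 19.2680, 433.9000° ≡ 73.9000°)
turn_right(55.8°): centre at ρ to the right, rotate −55.8° → (-3.4259, 22.8158, 18.1000°)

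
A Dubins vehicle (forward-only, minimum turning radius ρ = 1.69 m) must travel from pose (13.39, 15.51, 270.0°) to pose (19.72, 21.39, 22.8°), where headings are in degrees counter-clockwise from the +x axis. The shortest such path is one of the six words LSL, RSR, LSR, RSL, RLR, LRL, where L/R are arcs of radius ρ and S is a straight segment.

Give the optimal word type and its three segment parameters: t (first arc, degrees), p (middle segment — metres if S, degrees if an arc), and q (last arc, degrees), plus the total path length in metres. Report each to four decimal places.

Let ψ = atan2(Δy, Δx) = atan2(5.88, 6.33) = 42.8893° be the start→goal bearing.
Normalize: d = |goal − start| / ρ = 8.639635/1.69 = 5.112210, α = (θ_start − ψ) mod 360° = 227.1107° = 3.963829 rad, β = (θ_goal − ψ) mod 360° = 339.9107° = 5.932561 rad.
Common terms: sin α = -0.732670, cos α = -0.680584, sin β = -0.343485, cos β = 0.939158, cos(α−β) = -0.387516, d² = 26.134694. Work in radians in the unit-radius frame; every candidate has L = ρ·(t + p + q).
LSL: p² = 2 + d² − 2cos(α−β) + 2d(sin α − sin β) = 24.930532; p = √p² = 4.993048; φ = atan2(cos β − cos α, d + sin α − sin β) = 0.330377 rad; t = (φ − α) mod 2π = 2.649733 rad, q = (β − φ) mod 2π = 5.602184 rad → L = 1.69·(2.649733 + 4.993048 + 5.602184) = 1.69·13.244965 = 22.383991 m
RSR: p² = 2 + d² − 2cos(α−β) + 2d(sin β − sin α) = 32.888919; p = √p² = 5.734886; φ = atan2(cos α − cos β, d − sin α + sin β) = -0.286333 rad; t = (α − φ) mod 2π = 4.250163 rad, q = (φ − β) mod 2π = 0.064291 rad → L = 1.69·(4.250163 + 5.734886 + 0.064291) = 1.69·10.049340 = 16.983385 m
LSR: p² = d² − 2 + 2cos(α−β) + 2d(sin α + sin β) = 12.356608; p = √p² = 3.515197; φ = atan2(−cos α − cos β, d + sin α + sin β) − atan2(−2, p) = 0.453303 rad; t = (φ − α) mod 2π = 2.772659 rad, q = (φ − β) mod 2π = 0.803928 rad → L = 1.69·(2.772659 + 3.515197 + 0.803928) = 1.69·7.091784 = 11.985115 m
RSL: p² = d² − 2 + 2cos(α−β) − 2d(sin α + sin β) = 34.362718; p = √p² = 5.861972; φ = atan2(cos α + cos β, d − sin α − sin β) − atan2(2, p) = -0.287038 rad; t = (α − φ) mod 2π = 4.250867 rad, q = (β − φ) mod 2π = 6.219599 rad → L = 1.69·(4.250867 + 5.861972 + 6.219599) = 1.69·16.332438 = 27.601821 m
RLR: c = (6 − d² + 2cos(α−β) + 2d(sin α − sin β))/8 = -3.111115, |c| > 1 → infeasible
LRL: c = (6 − d² + 2cos(α−β) − 2d(sin α − sin β))/8 = -2.116317, |c| > 1 → infeasible
Shortest: LSR with L = 11.985115 m ≈ 11.9851 m
Convert LSR to answer units (arcs ×180/π): t = 2.772659·180/π = 158.8617°, p = ρ·p = 1.69·3.515197 = 5.9407 m, q = 0.803928·180/π = 46.0617°, L = 11.9851 m.

LSR: t = 158.8617°, p = 5.9407 m, q = 46.0617°, L = 11.9851 m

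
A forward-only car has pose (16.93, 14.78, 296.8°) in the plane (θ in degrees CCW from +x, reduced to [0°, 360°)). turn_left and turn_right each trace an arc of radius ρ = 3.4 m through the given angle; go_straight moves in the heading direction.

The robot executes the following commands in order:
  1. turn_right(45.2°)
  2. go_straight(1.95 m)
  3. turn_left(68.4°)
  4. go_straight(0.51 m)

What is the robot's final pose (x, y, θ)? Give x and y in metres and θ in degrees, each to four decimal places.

(17.9373, 6.3179, 320.0000°)

set_pose: (x, y, θ) = (16.9300, 14.7800, 296.8000°), ρ = 3.4
turn_right(45.2°): centre at ρ to the right, rotate −45.2° → (17.1214, 12.1738, 251.6000°)
go_straight(1.95): x += 1.95·cos θ, y += 1.95·sin θ → (16.5059, 10.3235, 251.6000°)
turn_left(68.4°): centre at ρ to the left, rotate +68.4° → (17.5466, 6.6457, 320.0000°)
go_straight(0.51): x += 0.51·cos θ, y += 0.51·sin θ → (17.9373, 6.3179, 320.0000°)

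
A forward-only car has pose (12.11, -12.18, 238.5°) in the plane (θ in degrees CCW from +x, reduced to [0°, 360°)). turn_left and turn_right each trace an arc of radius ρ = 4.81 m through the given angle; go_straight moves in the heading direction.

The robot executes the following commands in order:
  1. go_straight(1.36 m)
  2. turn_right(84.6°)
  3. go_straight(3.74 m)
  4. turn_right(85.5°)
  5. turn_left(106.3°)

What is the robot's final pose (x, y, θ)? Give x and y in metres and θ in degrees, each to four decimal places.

(-4.5606, -0.8502, 174.7000°)

set_pose: (x, y, θ) = (12.1100, -12.1800, 238.5000°), ρ = 4.81
go_straight(1.36): x += 1.36·cos θ, y += 1.36·sin θ → (11.3994, -13.3396, 238.5000°)
turn_right(84.6°): centre at ρ to the right, rotate −84.6° → (5.1821, -15.1459, 153.9000°)
go_straight(3.74): x += 3.74·cos θ, y += 3.74·sin θ → (1.8235, -13.5005, 153.9000°)
turn_right(85.5°): centre at ρ to the right, rotate −85.5° → (-0.5326, -7.4103, 68.4000°)
turn_left(106.3°): centre at ρ to the left, rotate +106.3° → (-4.5606, -0.8502, 174.7000°)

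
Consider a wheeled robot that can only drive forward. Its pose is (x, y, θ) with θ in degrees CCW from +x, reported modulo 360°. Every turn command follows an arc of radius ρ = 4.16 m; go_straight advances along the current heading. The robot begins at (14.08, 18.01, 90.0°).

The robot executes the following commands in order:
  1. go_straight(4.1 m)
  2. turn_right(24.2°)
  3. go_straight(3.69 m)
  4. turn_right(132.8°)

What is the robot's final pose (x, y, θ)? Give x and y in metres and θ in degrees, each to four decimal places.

set_pose: (x, y, θ) = (14.0800, 18.0100, 90.0000°), ρ = 4.16
go_straight(4.1): x += 4.1·cos θ, y += 4.1·sin θ → (14.0800, 22.1100, 90.0000°)
turn_right(24.2°): centre at ρ to the right, rotate −24.2° → (14.4456, 23.8153, 65.8000°)
go_straight(3.69): x += 3.69·cos θ, y += 3.69·sin θ → (15.9582, 27.1810, 65.8000°)
turn_right(132.8°): centre at ρ to the right, rotate −132.8° → (23.5819, 27.1012, -67.0000° ≡ 293.0000°)

(23.5819, 27.1012, 293.0000°)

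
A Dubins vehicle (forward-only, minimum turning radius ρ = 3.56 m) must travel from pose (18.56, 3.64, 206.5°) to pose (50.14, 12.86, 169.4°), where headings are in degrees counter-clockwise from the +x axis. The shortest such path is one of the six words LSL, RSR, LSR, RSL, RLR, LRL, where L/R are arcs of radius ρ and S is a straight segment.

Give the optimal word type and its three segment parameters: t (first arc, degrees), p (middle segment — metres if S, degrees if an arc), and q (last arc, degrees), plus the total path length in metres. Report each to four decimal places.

LSL: t = 170.3885°, p = 30.6589 m, q = 152.5115°, L = 50.7219 m

Let ψ = atan2(Δy, Δx) = atan2(9.22, 31.58) = 16.2755° be the start→goal bearing.
Normalize: d = |goal − start| / ρ = 32.898401/3.56 = 9.241124, α = (θ_start − ψ) mod 360° = 190.2245° = 3.320043 rad, β = (θ_goal − ψ) mod 360° = 153.1245° = 2.672526 rad.
Common terms: sin α = -0.177505, cos α = -0.984120, sin β = 0.452054, cos β = -0.891991, cos(α−β) = 0.797584, d² = 85.398371. Work in radians in the unit-radius frame; every candidate has L = ρ·(t + p + q).
LSL: p² = 2 + d² − 2cos(α−β) + 2d(sin α − sin β) = 74.167541; p = √p² = 8.612058; φ = atan2(cos β − cos α, d + sin α − sin β) = 0.010698 rad; t = (φ − α) mod 2π = 2.973840 rad, q = (β − φ) mod 2π = 2.661828 rad → L = 3.56·(2.973840 + 8.612058 + 2.661828) = 3.56·14.247726 = 50.721905 m
RSR: p² = 2 + d² − 2cos(α−β) + 2d(sin β − sin α) = 97.438866; p = √p² = 9.871113; φ = atan2(cos α − cos β, d − sin α + sin β) = -0.009333 rad; t = (α − φ) mod 2π = 3.329377 rad, q = (φ − β) mod 2π = 3.601326 rad → L = 3.56·(3.329377 + 9.871113 + 3.601326) = 3.56·16.801815 = 59.814462 m
LSR: p² = d² − 2 + 2cos(α−β) + 2d(sin α + sin β) = 90.067818; p = √p² = 9.490407; φ = atan2(−cos α − cos β, d + sin α + sin β) − atan2(−2, p) = 0.402363 rad; t = (φ − α) mod 2π = 3.365505 rad, q = (φ − β) mod 2π = 4.013023 rad → L = 3.56·(3.365505 + 9.490407 + 4.013023) = 3.56·16.868934 = 60.053407 m
RSL: p² = d² − 2 + 2cos(α−β) − 2d(sin α + sin β) = 79.919261; p = √p² = 8.939757; φ = atan2(cos α + cos β, d − sin α − sin β) − atan2(2, p) = -0.426354 rad; t = (α − φ) mod 2π = 3.746397 rad, q = (β − φ) mod 2π = 3.098880 rad → L = 3.56·(3.746397 + 8.939757 + 3.098880) = 3.56·15.785034 = 56.194722 m
RLR: c = (6 − d² + 2cos(α−β) + 2d(sin α − sin β))/8 = -11.179858, |c| > 1 → infeasible
LRL: c = (6 − d² + 2cos(α−β) − 2d(sin α − sin β))/8 = -8.270943, |c| > 1 → infeasible
Shortest: LSL with L = 50.721905 m ≈ 50.7219 m
Convert LSL to answer units (arcs ×180/π): t = 2.973840·180/π = 170.3885°, p = ρ·p = 3.56·8.612058 = 30.6589 m, q = 2.661828·180/π = 152.5115°, L = 50.7219 m.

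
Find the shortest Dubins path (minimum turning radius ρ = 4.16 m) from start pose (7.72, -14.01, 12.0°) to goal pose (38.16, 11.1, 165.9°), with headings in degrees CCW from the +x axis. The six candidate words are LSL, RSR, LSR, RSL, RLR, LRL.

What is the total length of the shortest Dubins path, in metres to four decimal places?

45.9128 m

Let ψ = atan2(Δy, Δx) = atan2(25.11, 30.44) = 39.5193° be the start→goal bearing.
Normalize: d = |goal − start| / ρ = 39.460179/4.16 = 9.485620, α = (θ_start − ψ) mod 360° = 332.4807° = 5.802883 rad, β = (θ_goal − ψ) mod 360° = 126.3807° = 2.205760 rad.
Common terms: sin α = -0.462047, cos α = 0.886855, sin β = 0.805093, cos β = -0.593148, cos(α−β) = -0.898028, d² = 89.976984. Work in radians in the unit-radius frame; every candidate has L = ρ·(t + p + q).
LSL: p² = 2 + d² − 2cos(α−β) + 2d(sin α − sin β) = 69.733818; p = √p² = 8.350678; φ = atan2(cos β − cos α, d + sin α − sin β) = -0.178173 rad; t = (φ − α) mod 2π = 0.302129 rad, q = (β − φ) mod 2π = 2.383933 rad → L = 4.16·(0.302129 + 8.350678 + 2.383933) = 4.16·11.036739 = 45.912836 m
RSR: p² = 2 + d² − 2cos(α−β) + 2d(sin β − sin α) = 117.812261; p = √p² = 10.854136; φ = atan2(cos α − cos β, d − sin α + sin β) = 0.136780 rad; t = (α − φ) mod 2π = 5.666103 rad, q = (φ − β) mod 2π = 4.214205 rad → L = 4.16·(5.666103 + 10.854136 + 4.214205) = 4.16·20.734445 = 86.255289 m
LSR: p² = d² − 2 + 2cos(α−β) + 2d(sin α + sin β) = 92.688945; p = √p² = 9.627510; φ = atan2(−cos α − cos β, d + sin α + sin β) − atan2(−2, p) = 0.174951 rad; t = (φ − α) mod 2π = 0.655253 rad, q = (φ − β) mod 2π = 4.252376 rad → L = 4.16·(0.655253 + 9.627510 + 4.252376) = 4.16·14.535139 = 60.466179 m
RSL: p² = d² − 2 + 2cos(α−β) − 2d(sin α + sin β) = 79.672913; p = √p² = 8.925968; φ = atan2(cos α + cos β, d − sin α − sin β) − atan2(2, p) = -0.188310 rad; t = (α − φ) mod 2π = 5.991194 rad, q = (β − φ) mod 2π = 2.394070 rad → L = 4.16·(5.991194 + 8.925968 + 2.394070) = 4.16·17.311233 = 72.014728 m
RLR: c = (6 − d² + 2cos(α−β) + 2d(sin α − sin β))/8 = -13.726533, |c| > 1 → infeasible
LRL: c = (6 − d² + 2cos(α−β) − 2d(sin α − sin β))/8 = -7.716727, |c| > 1 → infeasible
Shortest: LSL with L = 45.912836 m ≈ 45.9128 m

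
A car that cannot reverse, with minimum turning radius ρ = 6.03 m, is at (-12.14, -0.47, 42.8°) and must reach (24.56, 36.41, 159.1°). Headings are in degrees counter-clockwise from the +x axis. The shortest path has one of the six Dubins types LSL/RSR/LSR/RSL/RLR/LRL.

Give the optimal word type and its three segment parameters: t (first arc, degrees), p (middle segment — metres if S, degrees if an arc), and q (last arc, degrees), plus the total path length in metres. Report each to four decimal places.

RSL: t = 8.1869°, p = 45.3244 m, q = 124.4869°, L = 59.2874 m

Let ψ = atan2(Δy, Δx) = atan2(36.88, 36.70) = 45.1402° be the start→goal bearing.
Normalize: d = |goal − start| / ρ = 52.029073/6.03 = 8.628370, α = (θ_start − ψ) mod 360° = 357.6598° = 6.242342 rad, β = (θ_goal − ψ) mod 360° = 113.9598° = 1.988974 rad.
Common terms: sin α = -0.040832, cos α = 0.999166, sin β = 0.913830, cos β = -0.406096, cos(α−β) = -0.443071, d² = 74.448773. Work in radians in the unit-radius frame; every candidate has L = ρ·(t + p + q).
LSL: p² = 2 + d² − 2cos(α−β) + 2d(sin α − sin β) = 60.860552; p = √p² = 7.801317; φ = atan2(cos β − cos α, d + sin α − sin β) = -0.181120 rad; t = (φ − α) mod 2π = 6.142909 rad, q = (β − φ) mod 2π = 2.170094 rad → L = 6.03·(6.142909 + 7.801317 + 2.170094) = 6.03·16.114321 = 97.169353 m
RSR: p² = 2 + d² − 2cos(α−β) + 2d(sin β − sin α) = 93.809280; p = √p² = 9.685519; φ = atan2(cos α − cos β, d − sin α + sin β) = 0.145603 rad; t = (α − φ) mod 2π = 6.096739 rad, q = (φ − β) mod 2π = 4.439814 rad → L = 6.03·(6.096739 + 9.685519 + 4.439814) = 6.03·20.222072 = 121.939093 m
LSR: p² = d² − 2 + 2cos(α−β) + 2d(sin α + sin β) = 86.627733; p = √p² = 9.307402; φ = atan2(−cos α − cos β, d + sin α + sin β) − atan2(−2, p) = 0.149326 rad; t = (φ − α) mod 2π = 0.190169 rad, q = (φ − β) mod 2π = 4.443536 rad → L = 6.03·(0.190169 + 9.307402 + 4.443536) = 6.03·13.941108 = 84.064879 m
RSL: p² = d² − 2 + 2cos(α−β) − 2d(sin α + sin β) = 56.497528; p = √p² = 7.516484; φ = atan2(cos α + cos β, d − sin α − sin β) − atan2(2, p) = -0.183733 rad; t = (α − φ) mod 2π = 0.142889 rad, q = (β − φ) mod 2π = 2.172707 rad → L = 6.03·(0.142889 + 7.516484 + 2.172707) = 6.03·9.832080 = 59.287443 m
RLR: c = (6 − d² + 2cos(α−β) + 2d(sin α − sin β))/8 = -10.726160, |c| > 1 → infeasible
LRL: c = (6 − d² + 2cos(α−β) − 2d(sin α − sin β))/8 = -6.607569, |c| > 1 → infeasible
Shortest: RSL with L = 59.287443 m ≈ 59.2874 m
Convert RSL to answer units (arcs ×180/π): t = 0.142889·180/π = 8.1869°, p = ρ·p = 6.03·7.516484 = 45.3244 m, q = 2.172707·180/π = 124.4869°, L = 59.2874 m.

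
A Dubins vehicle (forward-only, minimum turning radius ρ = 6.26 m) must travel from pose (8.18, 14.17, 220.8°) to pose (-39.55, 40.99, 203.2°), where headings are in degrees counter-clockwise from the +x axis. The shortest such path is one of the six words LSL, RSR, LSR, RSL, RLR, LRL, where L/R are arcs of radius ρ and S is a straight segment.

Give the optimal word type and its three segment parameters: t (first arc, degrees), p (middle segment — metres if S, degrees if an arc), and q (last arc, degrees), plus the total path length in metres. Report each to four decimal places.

Let ψ = atan2(Δy, Δx) = atan2(26.82, -47.73) = 150.6679° be the start→goal bearing.
Normalize: d = |goal − start| / ρ = 54.749112/6.26 = 8.745865, α = (θ_start − ψ) mod 360° = 70.1321° = 1.224036 rad, β = (θ_goal − ψ) mod 360° = 52.5321° = 0.916858 rad.
Common terms: sin α = 0.940479, cos α = 0.339853, sin β = 0.793694, cos β = 0.608317, cos(α−β) = 0.953191, d² = 76.490147. Work in radians in the unit-radius frame; every candidate has L = ρ·(t + p + q).
LSL: p² = 2 + d² − 2cos(α−β) + 2d(sin α − sin β) = 79.151279; p = √p² = 8.896700; φ = atan2(cos β − cos α, d + sin α − sin β) = 0.030180 rad; t = (φ − α) mod 2π = 5.089330 rad, q = (β − φ) mod 2π = 0.886678 rad → L = 6.26·(5.089330 + 8.896700 + 0.886678) = 6.26·14.872708 = 93.103151 m
RSR: p² = 2 + d² − 2cos(α−β) + 2d(sin β − sin α) = 74.016253; p = √p² = 8.603270; φ = atan2(cos α − cos β, d − sin α + sin β) = -0.031210 rad; t = (α − φ) mod 2π = 1.255246 rad, q = (φ − β) mod 2π = 5.335117 rad → L = 6.26·(1.255246 + 8.603270 + 5.335117) = 6.26·15.193633 = 95.112144 m
LSR: p² = d² − 2 + 2cos(α−β) + 2d(sin α + sin β) = 106.730212; p = √p² = 10.331032; φ = atan2(−cos α − cos β, d + sin α + sin β) − atan2(−2, p) = 0.100998 rad; t = (φ − α) mod 2π = 5.160147 rad, q = (φ − β) mod 2π = 5.467325 rad → L = 6.26·(5.160147 + 10.331032 + 5.467325) = 6.26·20.958504 = 131.200232 m
RSL: p² = d² − 2 + 2cos(α−β) − 2d(sin α + sin β) = 46.062845; p = √p² = 6.786961; φ = atan2(cos α + cos β, d − sin α − sin β) − atan2(2, p) = -0.152160 rad; t = (α − φ) mod 2π = 1.376196 rad, q = (β − φ) mod 2π = 1.069018 rad → L = 6.26·(1.376196 + 6.786961 + 1.069018) = 6.26·9.232175 = 57.793417 m
RLR: c = (6 − d² + 2cos(α−β) + 2d(sin α − sin β))/8 = -8.252032, |c| > 1 → infeasible
LRL: c = (6 − d² + 2cos(α−β) − 2d(sin α − sin β))/8 = -8.893910, |c| > 1 → infeasible
Shortest: RSL with L = 57.793417 m ≈ 57.7934 m
Convert RSL to answer units (arcs ×180/π): t = 1.376196·180/π = 78.8502°, p = ρ·p = 6.26·6.786961 = 42.4864 m, q = 1.069018·180/π = 61.2502°, L = 57.7934 m.

RSL: t = 78.8502°, p = 42.4864 m, q = 61.2502°, L = 57.7934 m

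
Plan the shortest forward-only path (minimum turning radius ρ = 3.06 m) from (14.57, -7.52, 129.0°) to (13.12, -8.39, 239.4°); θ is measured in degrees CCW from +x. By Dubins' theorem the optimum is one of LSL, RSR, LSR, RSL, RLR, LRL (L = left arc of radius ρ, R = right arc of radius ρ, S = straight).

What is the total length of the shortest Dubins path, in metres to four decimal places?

Let ψ = atan2(Δy, Δx) = atan2(-0.87, -1.45) = -149.0362° be the start→goal bearing.
Normalize: d = |goal − start| / ρ = 1.690976/3.06 = 0.552607, α = (θ_start − ψ) mod 360° = 278.0362° = 4.852648 rad, β = (θ_goal − ψ) mod 360° = 28.4362° = 0.496306 rad.
Common terms: sin α = -0.990180, cos α = 0.139799, sin β = 0.476181, cos β = 0.879348, cos(α−β) = -0.348572, d² = 0.305374. Work in radians in the unit-radius frame; every candidate has L = ρ·(t + p + q).
LSL: p² = 2 + d² − 2cos(α−β) + 2d(sin α − sin β) = 1.381877; p = √p² = 1.175533; φ = atan2(cos β − cos α, d + sin α − sin β) = 2.461176 rad; t = (φ − α) mod 2π = 3.891713 rad, q = (β − φ) mod 2π = 4.318316 rad → L = 3.06·(3.891713 + 1.175533 + 4.318316) = 3.06·9.385562 = 28.719819 m
RSR: p² = 2 + d² − 2cos(α−β) + 2d(sin β − sin α) = 4.623159; p = √p² = 2.150153; φ = atan2(cos α − cos β, d − sin α + sin β) = -0.351122 rad; t = (α − φ) mod 2π = 5.203770 rad, q = (φ − β) mod 2π = 5.435757 rad → L = 3.06·(5.203770 + 2.150153 + 5.435757) = 3.06·12.789680 = 39.136422 m
LSR: p² = d² − 2 + 2cos(α−β) + 2d(sin α + sin β) = -2.959849 < 0 → infeasible
RSL: p² = d² − 2 + 2cos(α−β) − 2d(sin α + sin β) = -1.823691 < 0 → infeasible
RLR: c = (6 − d² + 2cos(α−β) + 2d(sin α − sin β))/8 = 0.422105; p = 2π − arccos c = 5.148155 rad; φ = atan2(cos α − cos β, d − sin α + sin β) = -0.351122 rad; t = (α − φ + p/2) mod 2π = 1.494662 rad, q = (α − β − t + p) mod 2π = 1.726650 rad → L = 3.06·(1.494662 + 5.148155 + 1.726650) = 3.06·8.369467 = 25.610569 m
LRL: c = (6 − d² + 2cos(α−β) − 2d(sin α − sin β))/8 = 0.827265; p = 2π − arccos c = 5.686611 rad; φ = atan2(cos β − cos α, d + sin α − sin β) = 2.461176 rad; t = (φ − α + p/2) mod 2π = 0.451833 rad, q = (β − α − t + p) mod 2π = 0.878436 rad → L = 3.06·(0.451833 + 5.686611 + 0.878436) = 3.06·7.016881 = 21.471656 m
Shortest: LRL with L = 21.471656 m ≈ 21.4717 m

21.4717 m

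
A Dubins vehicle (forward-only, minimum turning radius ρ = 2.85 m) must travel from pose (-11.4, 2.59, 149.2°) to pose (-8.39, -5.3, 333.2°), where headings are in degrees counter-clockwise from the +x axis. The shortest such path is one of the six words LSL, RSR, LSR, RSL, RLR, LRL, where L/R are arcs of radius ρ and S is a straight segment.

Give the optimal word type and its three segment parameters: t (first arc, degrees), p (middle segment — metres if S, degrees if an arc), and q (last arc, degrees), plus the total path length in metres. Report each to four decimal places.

LSR: t = 184.0685°, p = 6.4361 m, q = 0.0685°, L = 15.5954 m

Let ψ = atan2(Δy, Δx) = atan2(-7.89, 3.01) = -69.1184° be the start→goal bearing.
Normalize: d = |goal − start| / ρ = 8.444655/2.85 = 2.963037, α = (θ_start − ψ) mod 360° = 218.3184° = 3.810374 rad, β = (θ_goal − ψ) mod 360° = 42.3184° = 0.738595 rad.
Common terms: sin α = -0.620031, cos α = -0.784578, sin β = 0.673250, cos β = 0.739415, cos(α−β) = -0.997564, d² = 8.779588. Work in radians in the unit-radius frame; every candidate has L = ρ·(t + p + q).
LSL: p² = 2 + d² − 2cos(α−β) + 2d(sin α − sin β) = 5.110642; p = √p² = 2.260673; φ = atan2(cos β − cos α, d + sin α − sin β) = 0.739789 rad; t = (φ − α) mod 2π = 3.212600 rad, q = (β − φ) mod 2π = 6.281991 rad → L = 2.85·(3.212600 + 2.260673 + 6.281991) = 2.85·11.755264 = 33.502502 m
RSR: p² = 2 + d² − 2cos(α−β) + 2d(sin β − sin α) = 20.438790; p = √p² = 4.520928; φ = atan2(cos α − cos β, d − sin α + sin β) = -0.343832 rad; t = (α − φ) mod 2π = 4.154206 rad, q = (φ − β) mod 2π = 5.200758 rad → L = 2.85·(4.154206 + 4.520928 + 5.200758) = 2.85·13.875893 = 39.546294 m
LSR: p² = d² − 2 + 2cos(α−β) + 2d(sin α + sin β) = 5.099839; p = √p² = 2.258282; φ = atan2(−cos α − cos β, d + sin α + sin β) − atan2(−2, p) = 0.739790 rad; t = (φ − α) mod 2π = 3.212601 rad, q = (φ − β) mod 2π = 0.001195 rad → L = 2.85·(3.212601 + 2.258282 + 0.001195) = 2.85·5.472079 = 15.595424 m
RSL: p² = d² − 2 + 2cos(α−β) − 2d(sin α + sin β) = 4.469080; p = √p² = 2.114020; φ = atan2(cos α + cos β, d − sin α − sin β) − atan2(2, p) = -0.773210 rad; t = (α − φ) mod 2π = 4.583584 rad, q = (β − φ) mod 2π = 1.511805 rad → L = 2.85·(4.583584 + 2.114020 + 1.511805) = 2.85·8.209409 = 23.396814 m
RLR: c = (6 − d² + 2cos(α−β) + 2d(sin α − sin β))/8 = -1.554849, |c| > 1 → infeasible
LRL: c = (6 − d² + 2cos(α−β) − 2d(sin α − sin β))/8 = 0.361170; p = 2π − arccos c = 5.081911 rad; φ = atan2(cos β − cos α, d + sin α − sin β) = 0.739789 rad; t = (φ − α + p/2) mod 2π = 5.753556 rad, q = (β − α − t + p) mod 2π = 2.539761 rad → L = 2.85·(5.753556 + 5.081911 + 2.539761) = 2.85·13.375228 = 38.119399 m
Shortest: LSR with L = 15.595424 m ≈ 15.5954 m
Convert LSR to answer units (arcs ×180/π): t = 3.212601·180/π = 184.0685°, p = ρ·p = 2.85·2.258282 = 6.4361 m, q = 0.001195·180/π = 0.0685°, L = 15.5954 m.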